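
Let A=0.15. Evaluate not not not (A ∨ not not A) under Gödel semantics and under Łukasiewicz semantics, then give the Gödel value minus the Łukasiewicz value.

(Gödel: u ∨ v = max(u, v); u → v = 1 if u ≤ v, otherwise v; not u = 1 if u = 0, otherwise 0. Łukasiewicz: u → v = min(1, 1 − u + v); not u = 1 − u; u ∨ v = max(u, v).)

-0.85

Gödel evaluation:
  not A: Gödel ¬ of 0.15 = 0 (operand ≠ 0)
  not not A: Gödel ¬ of 0 = 1 (operand is 0)
  (A ∨ not not A) = max(0.15, 1) = 1
  not (A ∨ not not A): Gödel ¬ of 1 = 0 (operand ≠ 0)
  not not (A ∨ not not A): Gödel ¬ of 0 = 1 (operand is 0)
  not not not (A ∨ not not A): Gödel ¬ of 1 = 0 (operand ≠ 0)
  Gödel value = 0
Łukasiewicz evaluation:
  not A: Łukasiewicz ¬ gives 1 − 0.15 = 0.85
  not not A: Łukasiewicz ¬ gives 1 − 0.85 = 0.15
  (A ∨ not not A) = max(0.15, 0.15) = 0.15
  not (A ∨ not not A): Łukasiewicz ¬ gives 1 − 0.15 = 0.85
  not not (A ∨ not not A): Łukasiewicz ¬ gives 1 − 0.85 = 0.15
  not not not (A ∨ not not A): Łukasiewicz ¬ gives 1 − 0.15 = 0.85
  Łukasiewicz value = 0.85
Difference: 0 − 0.85 = -0.85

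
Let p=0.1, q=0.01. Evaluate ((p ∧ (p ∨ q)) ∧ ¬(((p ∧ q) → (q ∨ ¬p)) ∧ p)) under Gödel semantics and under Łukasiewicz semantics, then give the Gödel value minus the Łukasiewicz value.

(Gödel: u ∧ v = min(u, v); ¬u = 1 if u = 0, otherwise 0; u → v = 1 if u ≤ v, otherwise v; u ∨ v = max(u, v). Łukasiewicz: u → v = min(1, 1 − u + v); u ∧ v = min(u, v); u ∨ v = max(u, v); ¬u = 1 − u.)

-0.10

Gödel evaluation:
  (p ∨ q) = max(0.1, 0.01) = 0.1
  (p ∧ (p ∨ q)) = min(0.1, 0.1) = 0.1
  (p ∧ q) = min(0.1, 0.01) = 0.01
  ¬p: Gödel ¬ of 0.1 = 0 (operand ≠ 0)
  (q ∨ ¬p) = max(0.01, 0) = 0.01
  ((p ∧ q) → (q ∨ ¬p)): 0.01 ≤ 0.01, so result = 1
  (((p ∧ q) → (q ∨ ¬p)) ∧ p) = min(1, 0.1) = 0.1
  ¬(((p ∧ q) → (q ∨ ¬p)) ∧ p): Gödel ¬ of 0.1 = 0 (operand ≠ 0)
  ((p ∧ (p ∨ q)) ∧ ¬(((p ∧ q) → (q ∨ ¬p)) ∧ p)) = min(0.1, 0) = 0
  Gödel value = 0
Łukasiewicz evaluation:
  (p ∨ q) = max(0.1, 0.01) = 0.1
  (p ∧ (p ∨ q)) = min(0.1, 0.1) = 0.1
  (p ∧ q) = min(0.1, 0.01) = 0.01
  ¬p: Łukasiewicz ¬ gives 1 − 0.1 = 0.9
  (q ∨ ¬p) = max(0.01, 0.9) = 0.9
  ((p ∧ q) → (q ∨ ¬p)): min(1, 1 − 0.01 + 0.9) = 1
  (((p ∧ q) → (q ∨ ¬p)) ∧ p) = min(1, 0.1) = 0.1
  ¬(((p ∧ q) → (q ∨ ¬p)) ∧ p): Łukasiewicz ¬ gives 1 − 0.1 = 0.9
  ((p ∧ (p ∨ q)) ∧ ¬(((p ∧ q) → (q ∨ ¬p)) ∧ p)) = min(0.1, 0.9) = 0.1
  Łukasiewicz value = 0.1
Difference: 0 − 0.1 = -0.10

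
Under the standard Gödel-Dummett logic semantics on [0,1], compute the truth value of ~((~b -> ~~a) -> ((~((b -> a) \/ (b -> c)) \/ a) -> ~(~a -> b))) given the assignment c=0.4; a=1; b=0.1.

~b: Gödel ¬ of 0.1 = 0 (operand ≠ 0)
~a: Gödel ¬ of 1 = 0 (operand ≠ 0)
~~a: Gödel ¬ of 0 = 1 (operand is 0)
(~b -> ~~a): 0 ≤ 1, so result = 1
(b -> a): 0.1 ≤ 1, so result = 1
(b -> c): 0.1 ≤ 0.4, so result = 1
((b -> a) \/ (b -> c)) = max(1, 1) = 1
~((b -> a) \/ (b -> c)): Gödel ¬ of 1 = 0 (operand ≠ 0)
(~((b -> a) \/ (b -> c)) \/ a) = max(0, 1) = 1
~a: Gödel ¬ of 1 = 0 (operand ≠ 0)
(~a -> b): 0 ≤ 0.1, so result = 1
~(~a -> b): Gödel ¬ of 1 = 0 (operand ≠ 0)
((~((b -> a) \/ (b -> c)) \/ a) -> ~(~a -> b)): 1 > 0, so result = 0
((~b -> ~~a) -> ((~((b -> a) \/ (b -> c)) \/ a) -> ~(~a -> b))): 1 > 0, so result = 0
~((~b -> ~~a) -> ((~((b -> a) \/ (b -> c)) \/ a) -> ~(~a -> b))): Gödel ¬ of 0 = 1 (operand is 0)

1.00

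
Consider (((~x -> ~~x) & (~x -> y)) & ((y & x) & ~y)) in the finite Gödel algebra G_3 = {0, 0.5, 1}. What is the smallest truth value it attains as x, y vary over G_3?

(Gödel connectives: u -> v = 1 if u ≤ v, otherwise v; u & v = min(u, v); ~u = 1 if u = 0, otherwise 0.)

0.00

The minimum is attained at x = 0, y = 0:
  ~x: Gödel ¬ of 0 = 1 (operand is 0)
  ~x: Gödel ¬ of 0 = 1 (operand is 0)
  ~~x: Gödel ¬ of 1 = 0 (operand ≠ 0)
  (~x -> ~~x): 1 > 0, so result = 0
  ~x: Gödel ¬ of 0 = 1 (operand is 0)
  (~x -> y): 1 > 0, so result = 0
  ((~x -> ~~x) & (~x -> y)) = min(0, 0) = 0
  (y & x) = min(0, 0) = 0
  ~y: Gödel ¬ of 0 = 1 (operand is 0)
  ((y & x) & ~y) = min(0, 1) = 0
  (((~x -> ~~x) & (~x -> y)) & ((y & x) & ~y)) = min(0, 0) = 0
Checking all 9 assignments confirms none give a value below 0.00.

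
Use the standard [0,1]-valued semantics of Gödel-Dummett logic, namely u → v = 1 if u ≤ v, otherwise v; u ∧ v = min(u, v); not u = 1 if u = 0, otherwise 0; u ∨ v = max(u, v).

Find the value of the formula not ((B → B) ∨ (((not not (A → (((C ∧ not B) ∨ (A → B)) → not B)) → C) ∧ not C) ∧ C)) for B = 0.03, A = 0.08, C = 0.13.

(B → B): 0.03 ≤ 0.03, so result = 1
not B: Gödel ¬ of 0.03 = 0 (operand ≠ 0)
(C ∧ not B) = min(0.13, 0) = 0
(A → B): 0.08 > 0.03, so result = 0.03
((C ∧ not B) ∨ (A → B)) = max(0, 0.03) = 0.03
not B: Gödel ¬ of 0.03 = 0 (operand ≠ 0)
(((C ∧ not B) ∨ (A → B)) → not B): 0.03 > 0, so result = 0
(A → (((C ∧ not B) ∨ (A → B)) → not B)): 0.08 > 0, so result = 0
not (A → (((C ∧ not B) ∨ (A → B)) → not B)): Gödel ¬ of 0 = 1 (operand is 0)
not not (A → (((C ∧ not B) ∨ (A → B)) → not B)): Gödel ¬ of 1 = 0 (operand ≠ 0)
(not not (A → (((C ∧ not B) ∨ (A → B)) → not B)) → C): 0 ≤ 0.13, so result = 1
not C: Gödel ¬ of 0.13 = 0 (operand ≠ 0)
((not not (A → (((C ∧ not B) ∨ (A → B)) → not B)) → C) ∧ not C) = min(1, 0) = 0
(((not not (A → (((C ∧ not B) ∨ (A → B)) → not B)) → C) ∧ not C) ∧ C) = min(0, 0.13) = 0
((B → B) ∨ (((not not (A → (((C ∧ not B) ∨ (A → B)) → not B)) → C) ∧ not C) ∧ C)) = max(1, 0) = 1
not ((B → B) ∨ (((not not (A → (((C ∧ not B) ∨ (A → B)) → not B)) → C) ∧ not C) ∧ C)): Gödel ¬ of 1 = 0 (operand ≠ 0)

0.00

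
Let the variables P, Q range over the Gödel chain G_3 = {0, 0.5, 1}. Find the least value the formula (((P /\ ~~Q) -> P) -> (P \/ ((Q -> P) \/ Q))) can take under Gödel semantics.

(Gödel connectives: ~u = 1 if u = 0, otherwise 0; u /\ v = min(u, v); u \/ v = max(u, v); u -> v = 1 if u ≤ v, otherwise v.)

The minimum is attained at P = 0, Q = 0.5:
  ~Q: Gödel ¬ of 0.5 = 0 (operand ≠ 0)
  ~~Q: Gödel ¬ of 0 = 1 (operand is 0)
  (P /\ ~~Q) = min(0, 1) = 0
  ((P /\ ~~Q) -> P): 0 ≤ 0, so result = 1
  (Q -> P): 0.5 > 0, so result = 0
  ((Q -> P) \/ Q) = max(0, 0.5) = 0.5
  (P \/ ((Q -> P) \/ Q)) = max(0, 0.5) = 0.5
  (((P /\ ~~Q) -> P) -> (P \/ ((Q -> P) \/ Q))): 1 > 0.5, so result = 0.5
Checking all 9 assignments confirms none give a value below 0.50.

0.50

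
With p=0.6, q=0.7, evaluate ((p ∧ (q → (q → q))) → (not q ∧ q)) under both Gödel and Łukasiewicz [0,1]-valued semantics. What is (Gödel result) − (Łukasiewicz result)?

Gödel evaluation:
  (q → q): 0.7 ≤ 0.7, so result = 1
  (q → (q → q)): 0.7 ≤ 1, so result = 1
  (p ∧ (q → (q → q))) = min(0.6, 1) = 0.6
  not q: Gödel ¬ of 0.7 = 0 (operand ≠ 0)
  (not q ∧ q) = min(0, 0.7) = 0
  ((p ∧ (q → (q → q))) → (not q ∧ q)): 0.6 > 0, so result = 0
  Gödel value = 0
Łukasiewicz evaluation:
  (q → q): min(1, 1 − 0.7 + 0.7) = 1
  (q → (q → q)): min(1, 1 − 0.7 + 1) = 1
  (p ∧ (q → (q → q))) = min(0.6, 1) = 0.6
  not q: Łukasiewicz ¬ gives 1 − 0.7 = 0.3
  (not q ∧ q) = min(0.3, 0.7) = 0.3
  ((p ∧ (q → (q → q))) → (not q ∧ q)): min(1, 1 − 0.6 + 0.3) = 0.7
  Łukasiewicz value = 0.7
Difference: 0 − 0.7 = -0.70

-0.70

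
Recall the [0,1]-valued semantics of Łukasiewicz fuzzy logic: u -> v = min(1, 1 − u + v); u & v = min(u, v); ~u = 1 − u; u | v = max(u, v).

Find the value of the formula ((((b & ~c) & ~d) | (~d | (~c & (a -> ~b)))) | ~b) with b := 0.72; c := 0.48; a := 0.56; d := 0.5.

~c: Łukasiewicz ¬ gives 1 − 0.48 = 0.52
(b & ~c) = min(0.72, 0.52) = 0.52
~d: Łukasiewicz ¬ gives 1 − 0.5 = 0.5
((b & ~c) & ~d) = min(0.52, 0.5) = 0.5
~d: Łukasiewicz ¬ gives 1 − 0.5 = 0.5
~c: Łukasiewicz ¬ gives 1 − 0.48 = 0.52
~b: Łukasiewicz ¬ gives 1 − 0.72 = 0.28
(a -> ~b): min(1, 1 − 0.56 + 0.28) = 0.72
(~c & (a -> ~b)) = min(0.52, 0.72) = 0.52
(~d | (~c & (a -> ~b))) = max(0.5, 0.52) = 0.52
(((b & ~c) & ~d) | (~d | (~c & (a -> ~b)))) = max(0.5, 0.52) = 0.52
~b: Łukasiewicz ¬ gives 1 − 0.72 = 0.28
((((b & ~c) & ~d) | (~d | (~c & (a -> ~b)))) | ~b) = max(0.52, 0.28) = 0.52

0.52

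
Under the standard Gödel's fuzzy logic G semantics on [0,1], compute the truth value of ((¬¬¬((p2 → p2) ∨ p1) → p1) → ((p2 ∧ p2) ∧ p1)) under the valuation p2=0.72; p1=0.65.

(p2 → p2): 0.72 ≤ 0.72, so result = 1
((p2 → p2) ∨ p1) = max(1, 0.65) = 1
¬((p2 → p2) ∨ p1): Gödel ¬ of 1 = 0 (operand ≠ 0)
¬¬((p2 → p2) ∨ p1): Gödel ¬ of 0 = 1 (operand is 0)
¬¬¬((p2 → p2) ∨ p1): Gödel ¬ of 1 = 0 (operand ≠ 0)
(¬¬¬((p2 → p2) ∨ p1) → p1): 0 ≤ 0.65, so result = 1
(p2 ∧ p2) = min(0.72, 0.72) = 0.72
((p2 ∧ p2) ∧ p1) = min(0.72, 0.65) = 0.65
((¬¬¬((p2 → p2) ∨ p1) → p1) → ((p2 ∧ p2) ∧ p1)): 1 > 0.65, so result = 0.65

0.65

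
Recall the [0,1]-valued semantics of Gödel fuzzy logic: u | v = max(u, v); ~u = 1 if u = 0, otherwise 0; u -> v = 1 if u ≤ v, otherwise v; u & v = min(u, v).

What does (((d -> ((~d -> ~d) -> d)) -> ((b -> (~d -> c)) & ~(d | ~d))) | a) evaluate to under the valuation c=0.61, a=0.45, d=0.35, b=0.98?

~d: Gödel ¬ of 0.35 = 0 (operand ≠ 0)
~d: Gödel ¬ of 0.35 = 0 (operand ≠ 0)
(~d -> ~d): 0 ≤ 0, so result = 1
((~d -> ~d) -> d): 1 > 0.35, so result = 0.35
(d -> ((~d -> ~d) -> d)): 0.35 ≤ 0.35, so result = 1
~d: Gödel ¬ of 0.35 = 0 (operand ≠ 0)
(~d -> c): 0 ≤ 0.61, so result = 1
(b -> (~d -> c)): 0.98 ≤ 1, so result = 1
~d: Gödel ¬ of 0.35 = 0 (operand ≠ 0)
(d | ~d) = max(0.35, 0) = 0.35
~(d | ~d): Gödel ¬ of 0.35 = 0 (operand ≠ 0)
((b -> (~d -> c)) & ~(d | ~d)) = min(1, 0) = 0
((d -> ((~d -> ~d) -> d)) -> ((b -> (~d -> c)) & ~(d | ~d))): 1 > 0, so result = 0
(((d -> ((~d -> ~d) -> d)) -> ((b -> (~d -> c)) & ~(d | ~d))) | a) = max(0, 0.45) = 0.45

0.45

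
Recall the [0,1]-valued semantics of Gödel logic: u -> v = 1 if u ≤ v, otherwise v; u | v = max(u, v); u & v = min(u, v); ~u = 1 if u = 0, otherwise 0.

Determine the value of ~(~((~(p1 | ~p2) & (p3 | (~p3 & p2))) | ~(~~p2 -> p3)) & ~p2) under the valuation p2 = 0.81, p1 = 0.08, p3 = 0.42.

1.00

~p2: Gödel ¬ of 0.81 = 0 (operand ≠ 0)
(p1 | ~p2) = max(0.08, 0) = 0.08
~(p1 | ~p2): Gödel ¬ of 0.08 = 0 (operand ≠ 0)
~p3: Gödel ¬ of 0.42 = 0 (operand ≠ 0)
(~p3 & p2) = min(0, 0.81) = 0
(p3 | (~p3 & p2)) = max(0.42, 0) = 0.42
(~(p1 | ~p2) & (p3 | (~p3 & p2))) = min(0, 0.42) = 0
~p2: Gödel ¬ of 0.81 = 0 (operand ≠ 0)
~~p2: Gödel ¬ of 0 = 1 (operand is 0)
(~~p2 -> p3): 1 > 0.42, so result = 0.42
~(~~p2 -> p3): Gödel ¬ of 0.42 = 0 (operand ≠ 0)
((~(p1 | ~p2) & (p3 | (~p3 & p2))) | ~(~~p2 -> p3)) = max(0, 0) = 0
~((~(p1 | ~p2) & (p3 | (~p3 & p2))) | ~(~~p2 -> p3)): Gödel ¬ of 0 = 1 (operand is 0)
~p2: Gödel ¬ of 0.81 = 0 (operand ≠ 0)
(~((~(p1 | ~p2) & (p3 | (~p3 & p2))) | ~(~~p2 -> p3)) & ~p2) = min(1, 0) = 0
~(~((~(p1 | ~p2) & (p3 | (~p3 & p2))) | ~(~~p2 -> p3)) & ~p2): Gödel ¬ of 0 = 1 (operand is 0)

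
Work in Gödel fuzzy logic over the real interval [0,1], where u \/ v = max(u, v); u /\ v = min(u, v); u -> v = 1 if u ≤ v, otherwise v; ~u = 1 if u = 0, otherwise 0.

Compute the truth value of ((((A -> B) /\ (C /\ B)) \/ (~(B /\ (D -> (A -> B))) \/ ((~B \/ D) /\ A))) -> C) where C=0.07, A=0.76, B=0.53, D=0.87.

0.07

(A -> B): 0.76 > 0.53, so result = 0.53
(C /\ B) = min(0.07, 0.53) = 0.07
((A -> B) /\ (C /\ B)) = min(0.53, 0.07) = 0.07
(A -> B): 0.76 > 0.53, so result = 0.53
(D -> (A -> B)): 0.87 > 0.53, so result = 0.53
(B /\ (D -> (A -> B))) = min(0.53, 0.53) = 0.53
~(B /\ (D -> (A -> B))): Gödel ¬ of 0.53 = 0 (operand ≠ 0)
~B: Gödel ¬ of 0.53 = 0 (operand ≠ 0)
(~B \/ D) = max(0, 0.87) = 0.87
((~B \/ D) /\ A) = min(0.87, 0.76) = 0.76
(~(B /\ (D -> (A -> B))) \/ ((~B \/ D) /\ A)) = max(0, 0.76) = 0.76
(((A -> B) /\ (C /\ B)) \/ (~(B /\ (D -> (A -> B))) \/ ((~B \/ D) /\ A))) = max(0.07, 0.76) = 0.76
((((A -> B) /\ (C /\ B)) \/ (~(B /\ (D -> (A -> B))) \/ ((~B \/ D) /\ A))) -> C): 0.76 > 0.07, so result = 0.07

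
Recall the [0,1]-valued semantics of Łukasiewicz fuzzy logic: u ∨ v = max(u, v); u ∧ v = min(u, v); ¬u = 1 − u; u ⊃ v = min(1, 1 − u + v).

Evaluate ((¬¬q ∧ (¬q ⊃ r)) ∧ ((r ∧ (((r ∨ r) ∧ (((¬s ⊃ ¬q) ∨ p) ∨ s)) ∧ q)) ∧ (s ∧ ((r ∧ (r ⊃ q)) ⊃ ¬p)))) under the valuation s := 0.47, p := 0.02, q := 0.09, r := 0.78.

0.09

¬q: Łukasiewicz ¬ gives 1 − 0.09 = 0.91
¬¬q: Łukasiewicz ¬ gives 1 − 0.91 = 0.09
¬q: Łukasiewicz ¬ gives 1 − 0.09 = 0.91
(¬q ⊃ r): min(1, 1 − 0.91 + 0.78) = 0.87
(¬¬q ∧ (¬q ⊃ r)) = min(0.09, 0.87) = 0.09
(r ∨ r) = max(0.78, 0.78) = 0.78
¬s: Łukasiewicz ¬ gives 1 − 0.47 = 0.53
¬q: Łukasiewicz ¬ gives 1 − 0.09 = 0.91
(¬s ⊃ ¬q): min(1, 1 − 0.53 + 0.91) = 1
((¬s ⊃ ¬q) ∨ p) = max(1, 0.02) = 1
(((¬s ⊃ ¬q) ∨ p) ∨ s) = max(1, 0.47) = 1
((r ∨ r) ∧ (((¬s ⊃ ¬q) ∨ p) ∨ s)) = min(0.78, 1) = 0.78
(((r ∨ r) ∧ (((¬s ⊃ ¬q) ∨ p) ∨ s)) ∧ q) = min(0.78, 0.09) = 0.09
(r ∧ (((r ∨ r) ∧ (((¬s ⊃ ¬q) ∨ p) ∨ s)) ∧ q)) = min(0.78, 0.09) = 0.09
(r ⊃ q): min(1, 1 − 0.78 + 0.09) = 0.31
(r ∧ (r ⊃ q)) = min(0.78, 0.31) = 0.31
¬p: Łukasiewicz ¬ gives 1 − 0.02 = 0.98
((r ∧ (r ⊃ q)) ⊃ ¬p): min(1, 1 − 0.31 + 0.98) = 1
(s ∧ ((r ∧ (r ⊃ q)) ⊃ ¬p)) = min(0.47, 1) = 0.47
((r ∧ (((r ∨ r) ∧ (((¬s ⊃ ¬q) ∨ p) ∨ s)) ∧ q)) ∧ (s ∧ ((r ∧ (r ⊃ q)) ⊃ ¬p))) = min(0.09, 0.47) = 0.09
((¬¬q ∧ (¬q ⊃ r)) ∧ ((r ∧ (((r ∨ r) ∧ (((¬s ⊃ ¬q) ∨ p) ∨ s)) ∧ q)) ∧ (s ∧ ((r ∧ (r ⊃ q)) ⊃ ¬p)))) = min(0.09, 0.09) = 0.09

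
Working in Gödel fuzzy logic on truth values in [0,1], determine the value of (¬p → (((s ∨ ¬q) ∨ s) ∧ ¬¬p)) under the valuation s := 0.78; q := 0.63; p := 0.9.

1.00

¬p: Gödel ¬ of 0.9 = 0 (operand ≠ 0)
¬q: Gödel ¬ of 0.63 = 0 (operand ≠ 0)
(s ∨ ¬q) = max(0.78, 0) = 0.78
((s ∨ ¬q) ∨ s) = max(0.78, 0.78) = 0.78
¬p: Gödel ¬ of 0.9 = 0 (operand ≠ 0)
¬¬p: Gödel ¬ of 0 = 1 (operand is 0)
(((s ∨ ¬q) ∨ s) ∧ ¬¬p) = min(0.78, 1) = 0.78
(¬p → (((s ∨ ¬q) ∨ s) ∧ ¬¬p)): 0 ≤ 0.78, so result = 1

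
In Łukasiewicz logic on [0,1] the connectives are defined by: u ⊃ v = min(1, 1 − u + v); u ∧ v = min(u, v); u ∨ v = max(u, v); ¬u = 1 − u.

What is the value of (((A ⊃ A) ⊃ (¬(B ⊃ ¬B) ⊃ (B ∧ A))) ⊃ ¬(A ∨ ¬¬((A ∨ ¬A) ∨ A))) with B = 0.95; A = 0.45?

(A ⊃ A): min(1, 1 − 0.45 + 0.45) = 1
¬B: Łukasiewicz ¬ gives 1 − 0.95 = 0.05
(B ⊃ ¬B): min(1, 1 − 0.95 + 0.05) = 0.1
¬(B ⊃ ¬B): Łukasiewicz ¬ gives 1 − 0.1 = 0.9
(B ∧ A) = min(0.95, 0.45) = 0.45
(¬(B ⊃ ¬B) ⊃ (B ∧ A)): min(1, 1 − 0.9 + 0.45) = 0.55
((A ⊃ A) ⊃ (¬(B ⊃ ¬B) ⊃ (B ∧ A))): min(1, 1 − 1 + 0.55) = 0.55
¬A: Łukasiewicz ¬ gives 1 − 0.45 = 0.55
(A ∨ ¬A) = max(0.45, 0.55) = 0.55
((A ∨ ¬A) ∨ A) = max(0.55, 0.45) = 0.55
¬((A ∨ ¬A) ∨ A): Łukasiewicz ¬ gives 1 − 0.55 = 0.45
¬¬((A ∨ ¬A) ∨ A): Łukasiewicz ¬ gives 1 − 0.45 = 0.55
(A ∨ ¬¬((A ∨ ¬A) ∨ A)) = max(0.45, 0.55) = 0.55
¬(A ∨ ¬¬((A ∨ ¬A) ∨ A)): Łukasiewicz ¬ gives 1 − 0.55 = 0.45
(((A ⊃ A) ⊃ (¬(B ⊃ ¬B) ⊃ (B ∧ A))) ⊃ ¬(A ∨ ¬¬((A ∨ ¬A) ∨ A))): min(1, 1 − 0.55 + 0.45) = 0.9

0.90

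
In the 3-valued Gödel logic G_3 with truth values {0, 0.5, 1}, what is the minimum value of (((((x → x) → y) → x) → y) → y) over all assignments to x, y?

0.50

The minimum is attained at x = 0, y = 0.5:
  (x → x): 0 ≤ 0, so result = 1
  ((x → x) → y): 1 > 0.5, so result = 0.5
  (((x → x) → y) → x): 0.5 > 0, so result = 0
  ((((x → x) → y) → x) → y): 0 ≤ 0.5, so result = 1
  (((((x → x) → y) → x) → y) → y): 1 > 0.5, so result = 0.5
Checking all 9 assignments confirms none give a value below 0.50.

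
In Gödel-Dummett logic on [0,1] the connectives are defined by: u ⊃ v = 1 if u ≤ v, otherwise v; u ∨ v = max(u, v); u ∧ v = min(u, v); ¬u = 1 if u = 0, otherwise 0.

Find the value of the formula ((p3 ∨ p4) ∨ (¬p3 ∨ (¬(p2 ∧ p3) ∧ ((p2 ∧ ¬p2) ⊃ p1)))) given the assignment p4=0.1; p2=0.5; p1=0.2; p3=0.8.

(p3 ∨ p4) = max(0.8, 0.1) = 0.8
¬p3: Gödel ¬ of 0.8 = 0 (operand ≠ 0)
(p2 ∧ p3) = min(0.5, 0.8) = 0.5
¬(p2 ∧ p3): Gödel ¬ of 0.5 = 0 (operand ≠ 0)
¬p2: Gödel ¬ of 0.5 = 0 (operand ≠ 0)
(p2 ∧ ¬p2) = min(0.5, 0) = 0
((p2 ∧ ¬p2) ⊃ p1): 0 ≤ 0.2, so result = 1
(¬(p2 ∧ p3) ∧ ((p2 ∧ ¬p2) ⊃ p1)) = min(0, 1) = 0
(¬p3 ∨ (¬(p2 ∧ p3) ∧ ((p2 ∧ ¬p2) ⊃ p1))) = max(0, 0) = 0
((p3 ∨ p4) ∨ (¬p3 ∨ (¬(p2 ∧ p3) ∧ ((p2 ∧ ¬p2) ⊃ p1)))) = max(0.8, 0) = 0.8

0.80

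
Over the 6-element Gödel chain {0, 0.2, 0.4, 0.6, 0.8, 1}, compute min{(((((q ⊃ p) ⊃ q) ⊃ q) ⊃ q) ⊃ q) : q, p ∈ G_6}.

0.20

The minimum is attained at q = 0.2, p = 0:
  (q ⊃ p): 0.2 > 0, so result = 0
  ((q ⊃ p) ⊃ q): 0 ≤ 0.2, so result = 1
  (((q ⊃ p) ⊃ q) ⊃ q): 1 > 0.2, so result = 0.2
  ((((q ⊃ p) ⊃ q) ⊃ q) ⊃ q): 0.2 ≤ 0.2, so result = 1
  (((((q ⊃ p) ⊃ q) ⊃ q) ⊃ q) ⊃ q): 1 > 0.2, so result = 0.2
Checking all 36 assignments confirms none give a value below 0.20.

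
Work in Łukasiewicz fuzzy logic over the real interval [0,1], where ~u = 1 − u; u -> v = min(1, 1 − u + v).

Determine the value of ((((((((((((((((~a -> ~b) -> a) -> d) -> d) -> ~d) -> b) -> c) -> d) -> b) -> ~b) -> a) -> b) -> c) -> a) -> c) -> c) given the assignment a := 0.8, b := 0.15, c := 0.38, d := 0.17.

~a: Łukasiewicz ¬ gives 1 − 0.8 = 0.2
~b: Łukasiewicz ¬ gives 1 − 0.15 = 0.85
(~a -> ~b): min(1, 1 − 0.2 + 0.85) = 1
((~a -> ~b) -> a): min(1, 1 − 1 + 0.8) = 0.8
(((~a -> ~b) -> a) -> d): min(1, 1 − 0.8 + 0.17) = 0.37
((((~a -> ~b) -> a) -> d) -> d): min(1, 1 − 0.37 + 0.17) = 0.8
~d: Łukasiewicz ¬ gives 1 − 0.17 = 0.83
(((((~a -> ~b) -> a) -> d) -> d) -> ~d): min(1, 1 − 0.8 + 0.83) = 1
((((((~a -> ~b) -> a) -> d) -> d) -> ~d) -> b): min(1, 1 − 1 + 0.15) = 0.15
(((((((~a -> ~b) -> a) -> d) -> d) -> ~d) -> b) -> c): min(1, 1 − 0.15 + 0.38) = 1
((((((((~a -> ~b) -> a) -> d) -> d) -> ~d) -> b) -> c) -> d): min(1, 1 − 1 + 0.17) = 0.17
(((((((((~a -> ~b) -> a) -> d) -> d) -> ~d) -> b) -> c) -> d) -> b): min(1, 1 − 0.17 + 0.15) = 0.98
~b: Łukasiewicz ¬ gives 1 − 0.15 = 0.85
((((((((((~a -> ~b) -> a) -> d) -> d) -> ~d) -> b) -> c) -> d) -> b) -> ~b): min(1, 1 − 0.98 + 0.85) = 0.87
(((((((((((~a -> ~b) -> a) -> d) -> d) -> ~d) -> b) -> c) -> d) -> b) -> ~b) -> a): min(1, 1 − 0.87 + 0.8) = 0.93
((((((((((((~a -> ~b) -> a) -> d) -> d) -> ~d) -> b) -> c) -> d) -> b) -> ~b) -> a) -> b): min(1, 1 − 0.93 + 0.15) = 0.22
(((((((((((((~a -> ~b) -> a) -> d) -> d) -> ~d) -> b) -> c) -> d) -> b) -> ~b) -> a) -> b) -> c): min(1, 1 − 0.22 + 0.38) = 1
((((((((((((((~a -> ~b) -> a) -> d) -> d) -> ~d) -> b) -> c) -> d) -> b) -> ~b) -> a) -> b) -> c) -> a): min(1, 1 − 1 + 0.8) = 0.8
(((((((((((((((~a -> ~b) -> a) -> d) -> d) -> ~d) -> b) -> c) -> d) -> b) -> ~b) -> a) -> b) -> c) -> a) -> c): min(1, 1 − 0.8 + 0.38) = 0.58
((((((((((((((((~a -> ~b) -> a) -> d) -> d) -> ~d) -> b) -> c) -> d) -> b) -> ~b) -> a) -> b) -> c) -> a) -> c) -> c): min(1, 1 − 0.58 + 0.38) = 0.8

0.80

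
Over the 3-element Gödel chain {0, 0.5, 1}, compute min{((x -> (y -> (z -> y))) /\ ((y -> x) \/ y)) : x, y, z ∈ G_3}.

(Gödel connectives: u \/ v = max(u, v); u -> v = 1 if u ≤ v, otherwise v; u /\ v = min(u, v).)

The minimum is attained at x = 0, y = 0.5, z = 0:
  (z -> y): 0 ≤ 0.5, so result = 1
  (y -> (z -> y)): 0.5 ≤ 1, so result = 1
  (x -> (y -> (z -> y))): 0 ≤ 1, so result = 1
  (y -> x): 0.5 > 0, so result = 0
  ((y -> x) \/ y) = max(0, 0.5) = 0.5
  ((x -> (y -> (z -> y))) /\ ((y -> x) \/ y)) = min(1, 0.5) = 0.5
Checking all 27 assignments confirms none give a value below 0.50.

0.50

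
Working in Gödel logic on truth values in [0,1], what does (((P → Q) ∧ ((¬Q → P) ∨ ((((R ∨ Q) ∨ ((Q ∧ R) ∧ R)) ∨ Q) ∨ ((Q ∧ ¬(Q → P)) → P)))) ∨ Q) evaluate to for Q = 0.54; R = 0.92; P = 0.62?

(P → Q): 0.62 > 0.54, so result = 0.54
¬Q: Gödel ¬ of 0.54 = 0 (operand ≠ 0)
(¬Q → P): 0 ≤ 0.62, so result = 1
(R ∨ Q) = max(0.92, 0.54) = 0.92
(Q ∧ R) = min(0.54, 0.92) = 0.54
((Q ∧ R) ∧ R) = min(0.54, 0.92) = 0.54
((R ∨ Q) ∨ ((Q ∧ R) ∧ R)) = max(0.92, 0.54) = 0.92
(((R ∨ Q) ∨ ((Q ∧ R) ∧ R)) ∨ Q) = max(0.92, 0.54) = 0.92
(Q → P): 0.54 ≤ 0.62, so result = 1
¬(Q → P): Gödel ¬ of 1 = 0 (operand ≠ 0)
(Q ∧ ¬(Q → P)) = min(0.54, 0) = 0
((Q ∧ ¬(Q → P)) → P): 0 ≤ 0.62, so result = 1
((((R ∨ Q) ∨ ((Q ∧ R) ∧ R)) ∨ Q) ∨ ((Q ∧ ¬(Q → P)) → P)) = max(0.92, 1) = 1
((¬Q → P) ∨ ((((R ∨ Q) ∨ ((Q ∧ R) ∧ R)) ∨ Q) ∨ ((Q ∧ ¬(Q → P)) → P))) = max(1, 1) = 1
((P → Q) ∧ ((¬Q → P) ∨ ((((R ∨ Q) ∨ ((Q ∧ R) ∧ R)) ∨ Q) ∨ ((Q ∧ ¬(Q → P)) → P)))) = min(0.54, 1) = 0.54
(((P → Q) ∧ ((¬Q → P) ∨ ((((R ∨ Q) ∨ ((Q ∧ R) ∧ R)) ∨ Q) ∨ ((Q ∧ ¬(Q → P)) → P)))) ∨ Q) = max(0.54, 0.54) = 0.54

0.54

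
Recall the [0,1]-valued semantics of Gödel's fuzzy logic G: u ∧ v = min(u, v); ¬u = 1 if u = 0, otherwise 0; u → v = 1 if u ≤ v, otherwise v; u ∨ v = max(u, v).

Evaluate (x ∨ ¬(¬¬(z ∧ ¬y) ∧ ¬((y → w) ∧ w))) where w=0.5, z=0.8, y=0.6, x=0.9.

1.00

¬y: Gödel ¬ of 0.6 = 0 (operand ≠ 0)
(z ∧ ¬y) = min(0.8, 0) = 0
¬(z ∧ ¬y): Gödel ¬ of 0 = 1 (operand is 0)
¬¬(z ∧ ¬y): Gödel ¬ of 1 = 0 (operand ≠ 0)
(y → w): 0.6 > 0.5, so result = 0.5
((y → w) ∧ w) = min(0.5, 0.5) = 0.5
¬((y → w) ∧ w): Gödel ¬ of 0.5 = 0 (operand ≠ 0)
(¬¬(z ∧ ¬y) ∧ ¬((y → w) ∧ w)) = min(0, 0) = 0
¬(¬¬(z ∧ ¬y) ∧ ¬((y → w) ∧ w)): Gödel ¬ of 0 = 1 (operand is 0)
(x ∨ ¬(¬¬(z ∧ ¬y) ∧ ¬((y → w) ∧ w))) = max(0.9, 1) = 1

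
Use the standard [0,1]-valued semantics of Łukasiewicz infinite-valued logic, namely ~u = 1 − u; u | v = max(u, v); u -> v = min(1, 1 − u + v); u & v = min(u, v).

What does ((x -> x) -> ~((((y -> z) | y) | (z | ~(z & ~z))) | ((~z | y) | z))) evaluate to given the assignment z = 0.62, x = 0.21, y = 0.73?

0.11

(x -> x): min(1, 1 − 0.21 + 0.21) = 1
(y -> z): min(1, 1 − 0.73 + 0.62) = 0.89
((y -> z) | y) = max(0.89, 0.73) = 0.89
~z: Łukasiewicz ¬ gives 1 − 0.62 = 0.38
(z & ~z) = min(0.62, 0.38) = 0.38
~(z & ~z): Łukasiewicz ¬ gives 1 − 0.38 = 0.62
(z | ~(z & ~z)) = max(0.62, 0.62) = 0.62
(((y -> z) | y) | (z | ~(z & ~z))) = max(0.89, 0.62) = 0.89
~z: Łukasiewicz ¬ gives 1 − 0.62 = 0.38
(~z | y) = max(0.38, 0.73) = 0.73
((~z | y) | z) = max(0.73, 0.62) = 0.73
((((y -> z) | y) | (z | ~(z & ~z))) | ((~z | y) | z)) = max(0.89, 0.73) = 0.89
~((((y -> z) | y) | (z | ~(z & ~z))) | ((~z | y) | z)): Łukasiewicz ¬ gives 1 − 0.89 = 0.11
((x -> x) -> ~((((y -> z) | y) | (z | ~(z & ~z))) | ((~z | y) | z))): min(1, 1 − 1 + 0.11) = 0.11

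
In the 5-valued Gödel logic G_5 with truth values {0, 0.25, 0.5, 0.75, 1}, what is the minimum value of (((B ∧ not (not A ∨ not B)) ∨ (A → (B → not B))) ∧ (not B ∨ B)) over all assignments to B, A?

The minimum is attained at B = 0.25, A = 0:
  not A: Gödel ¬ of 0 = 1 (operand is 0)
  not B: Gödel ¬ of 0.25 = 0 (operand ≠ 0)
  (not A ∨ not B) = max(1, 0) = 1
  not (not A ∨ not B): Gödel ¬ of 1 = 0 (operand ≠ 0)
  (B ∧ not (not A ∨ not B)) = min(0.25, 0) = 0
  not B: Gödel ¬ of 0.25 = 0 (operand ≠ 0)
  (B → not B): 0.25 > 0, so result = 0
  (A → (B → not B)): 0 ≤ 0, so result = 1
  ((B ∧ not (not A ∨ not B)) ∨ (A → (B → not B))) = max(0, 1) = 1
  not B: Gödel ¬ of 0.25 = 0 (operand ≠ 0)
  (not B ∨ B) = max(0, 0.25) = 0.25
  (((B ∧ not (not A ∨ not B)) ∨ (A → (B → not B))) ∧ (not B ∨ B)) = min(1, 0.25) = 0.25
Checking all 25 assignments confirms none give a value below 0.25.

0.25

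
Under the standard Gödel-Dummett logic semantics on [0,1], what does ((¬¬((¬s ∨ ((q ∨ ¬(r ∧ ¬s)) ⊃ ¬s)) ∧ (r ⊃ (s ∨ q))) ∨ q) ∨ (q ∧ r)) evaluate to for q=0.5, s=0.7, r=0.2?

¬s: Gödel ¬ of 0.7 = 0 (operand ≠ 0)
¬s: Gödel ¬ of 0.7 = 0 (operand ≠ 0)
(r ∧ ¬s) = min(0.2, 0) = 0
¬(r ∧ ¬s): Gödel ¬ of 0 = 1 (operand is 0)
(q ∨ ¬(r ∧ ¬s)) = max(0.5, 1) = 1
¬s: Gödel ¬ of 0.7 = 0 (operand ≠ 0)
((q ∨ ¬(r ∧ ¬s)) ⊃ ¬s): 1 > 0, so result = 0
(¬s ∨ ((q ∨ ¬(r ∧ ¬s)) ⊃ ¬s)) = max(0, 0) = 0
(s ∨ q) = max(0.7, 0.5) = 0.7
(r ⊃ (s ∨ q)): 0.2 ≤ 0.7, so result = 1
((¬s ∨ ((q ∨ ¬(r ∧ ¬s)) ⊃ ¬s)) ∧ (r ⊃ (s ∨ q))) = min(0, 1) = 0
¬((¬s ∨ ((q ∨ ¬(r ∧ ¬s)) ⊃ ¬s)) ∧ (r ⊃ (s ∨ q))): Gödel ¬ of 0 = 1 (operand is 0)
¬¬((¬s ∨ ((q ∨ ¬(r ∧ ¬s)) ⊃ ¬s)) ∧ (r ⊃ (s ∨ q))): Gödel ¬ of 1 = 0 (operand ≠ 0)
(¬¬((¬s ∨ ((q ∨ ¬(r ∧ ¬s)) ⊃ ¬s)) ∧ (r ⊃ (s ∨ q))) ∨ q) = max(0, 0.5) = 0.5
(q ∧ r) = min(0.5, 0.2) = 0.2
((¬¬((¬s ∨ ((q ∨ ¬(r ∧ ¬s)) ⊃ ¬s)) ∧ (r ⊃ (s ∨ q))) ∨ q) ∨ (q ∧ r)) = max(0.5, 0.2) = 0.5

0.50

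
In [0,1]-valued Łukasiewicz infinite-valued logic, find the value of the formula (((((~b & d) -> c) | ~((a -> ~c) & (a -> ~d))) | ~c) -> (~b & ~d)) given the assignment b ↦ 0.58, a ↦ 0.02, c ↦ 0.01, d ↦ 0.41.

0.43

~b: Łukasiewicz ¬ gives 1 − 0.58 = 0.42
(~b & d) = min(0.42, 0.41) = 0.41
((~b & d) -> c): min(1, 1 − 0.41 + 0.01) = 0.6
~c: Łukasiewicz ¬ gives 1 − 0.01 = 0.99
(a -> ~c): min(1, 1 − 0.02 + 0.99) = 1
~d: Łukasiewicz ¬ gives 1 − 0.41 = 0.59
(a -> ~d): min(1, 1 − 0.02 + 0.59) = 1
((a -> ~c) & (a -> ~d)) = min(1, 1) = 1
~((a -> ~c) & (a -> ~d)): Łukasiewicz ¬ gives 1 − 1 = 0
(((~b & d) -> c) | ~((a -> ~c) & (a -> ~d))) = max(0.6, 0) = 0.6
~c: Łukasiewicz ¬ gives 1 − 0.01 = 0.99
((((~b & d) -> c) | ~((a -> ~c) & (a -> ~d))) | ~c) = max(0.6, 0.99) = 0.99
~b: Łukasiewicz ¬ gives 1 − 0.58 = 0.42
~d: Łukasiewicz ¬ gives 1 − 0.41 = 0.59
(~b & ~d) = min(0.42, 0.59) = 0.42
(((((~b & d) -> c) | ~((a -> ~c) & (a -> ~d))) | ~c) -> (~b & ~d)): min(1, 1 − 0.99 + 0.42) = 0.43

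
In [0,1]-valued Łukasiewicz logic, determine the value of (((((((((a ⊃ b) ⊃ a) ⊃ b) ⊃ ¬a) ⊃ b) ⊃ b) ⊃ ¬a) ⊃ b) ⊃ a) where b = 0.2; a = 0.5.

0.80

(a ⊃ b): min(1, 1 − 0.5 + 0.2) = 0.7
((a ⊃ b) ⊃ a): min(1, 1 − 0.7 + 0.5) = 0.8
(((a ⊃ b) ⊃ a) ⊃ b): min(1, 1 − 0.8 + 0.2) = 0.4
¬a: Łukasiewicz ¬ gives 1 − 0.5 = 0.5
((((a ⊃ b) ⊃ a) ⊃ b) ⊃ ¬a): min(1, 1 − 0.4 + 0.5) = 1
(((((a ⊃ b) ⊃ a) ⊃ b) ⊃ ¬a) ⊃ b): min(1, 1 − 1 + 0.2) = 0.2
((((((a ⊃ b) ⊃ a) ⊃ b) ⊃ ¬a) ⊃ b) ⊃ b): min(1, 1 − 0.2 + 0.2) = 1
¬a: Łukasiewicz ¬ gives 1 − 0.5 = 0.5
(((((((a ⊃ b) ⊃ a) ⊃ b) ⊃ ¬a) ⊃ b) ⊃ b) ⊃ ¬a): min(1, 1 − 1 + 0.5) = 0.5
((((((((a ⊃ b) ⊃ a) ⊃ b) ⊃ ¬a) ⊃ b) ⊃ b) ⊃ ¬a) ⊃ b): min(1, 1 − 0.5 + 0.2) = 0.7
(((((((((a ⊃ b) ⊃ a) ⊃ b) ⊃ ¬a) ⊃ b) ⊃ b) ⊃ ¬a) ⊃ b) ⊃ a): min(1, 1 − 0.7 + 0.5) = 0.8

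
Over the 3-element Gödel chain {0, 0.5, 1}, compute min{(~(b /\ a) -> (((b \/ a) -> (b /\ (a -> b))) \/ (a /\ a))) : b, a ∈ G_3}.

0.50

The minimum is attained at b = 0, a = 0.5:
  (b /\ a) = min(0, 0.5) = 0
  ~(b /\ a): Gödel ¬ of 0 = 1 (operand is 0)
  (b \/ a) = max(0, 0.5) = 0.5
  (a -> b): 0.5 > 0, so result = 0
  (b /\ (a -> b)) = min(0, 0) = 0
  ((b \/ a) -> (b /\ (a -> b))): 0.5 > 0, so result = 0
  (a /\ a) = min(0.5, 0.5) = 0.5
  (((b \/ a) -> (b /\ (a -> b))) \/ (a /\ a)) = max(0, 0.5) = 0.5
  (~(b /\ a) -> (((b \/ a) -> (b /\ (a -> b))) \/ (a /\ a))): 1 > 0.5, so result = 0.5
Checking all 9 assignments confirms none give a value below 0.50.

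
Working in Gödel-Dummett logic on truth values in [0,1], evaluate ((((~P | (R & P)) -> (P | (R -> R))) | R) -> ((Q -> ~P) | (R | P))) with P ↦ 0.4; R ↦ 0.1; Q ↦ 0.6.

~P: Gödel ¬ of 0.4 = 0 (operand ≠ 0)
(R & P) = min(0.1, 0.4) = 0.1
(~P | (R & P)) = max(0, 0.1) = 0.1
(R -> R): 0.1 ≤ 0.1, so result = 1
(P | (R -> R)) = max(0.4, 1) = 1
((~P | (R & P)) -> (P | (R -> R))): 0.1 ≤ 1, so result = 1
(((~P | (R & P)) -> (P | (R -> R))) | R) = max(1, 0.1) = 1
~P: Gödel ¬ of 0.4 = 0 (operand ≠ 0)
(Q -> ~P): 0.6 > 0, so result = 0
(R | P) = max(0.1, 0.4) = 0.4
((Q -> ~P) | (R | P)) = max(0, 0.4) = 0.4
((((~P | (R & P)) -> (P | (R -> R))) | R) -> ((Q -> ~P) | (R | P))): 1 > 0.4, so result = 0.4

0.40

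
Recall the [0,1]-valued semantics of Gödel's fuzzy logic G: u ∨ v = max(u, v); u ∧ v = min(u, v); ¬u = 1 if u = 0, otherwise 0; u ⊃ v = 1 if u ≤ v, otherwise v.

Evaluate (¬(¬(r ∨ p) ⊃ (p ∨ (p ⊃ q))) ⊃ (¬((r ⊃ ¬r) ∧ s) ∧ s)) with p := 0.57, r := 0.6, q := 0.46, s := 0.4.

1.00

(r ∨ p) = max(0.6, 0.57) = 0.6
¬(r ∨ p): Gödel ¬ of 0.6 = 0 (operand ≠ 0)
(p ⊃ q): 0.57 > 0.46, so result = 0.46
(p ∨ (p ⊃ q)) = max(0.57, 0.46) = 0.57
(¬(r ∨ p) ⊃ (p ∨ (p ⊃ q))): 0 ≤ 0.57, so result = 1
¬(¬(r ∨ p) ⊃ (p ∨ (p ⊃ q))): Gödel ¬ of 1 = 0 (operand ≠ 0)
¬r: Gödel ¬ of 0.6 = 0 (operand ≠ 0)
(r ⊃ ¬r): 0.6 > 0, so result = 0
((r ⊃ ¬r) ∧ s) = min(0, 0.4) = 0
¬((r ⊃ ¬r) ∧ s): Gödel ¬ of 0 = 1 (operand is 0)
(¬((r ⊃ ¬r) ∧ s) ∧ s) = min(1, 0.4) = 0.4
(¬(¬(r ∨ p) ⊃ (p ∨ (p ⊃ q))) ⊃ (¬((r ⊃ ¬r) ∧ s) ∧ s)): 0 ≤ 0.4, so result = 1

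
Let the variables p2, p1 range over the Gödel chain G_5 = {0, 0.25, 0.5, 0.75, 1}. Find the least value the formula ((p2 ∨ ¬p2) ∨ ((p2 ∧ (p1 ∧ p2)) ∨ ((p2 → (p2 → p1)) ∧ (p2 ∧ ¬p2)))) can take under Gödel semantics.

0.25

The minimum is attained at p2 = 0.25, p1 = 0:
  ¬p2: Gödel ¬ of 0.25 = 0 (operand ≠ 0)
  (p2 ∨ ¬p2) = max(0.25, 0) = 0.25
  (p1 ∧ p2) = min(0, 0.25) = 0
  (p2 ∧ (p1 ∧ p2)) = min(0.25, 0) = 0
  (p2 → p1): 0.25 > 0, so result = 0
  (p2 → (p2 → p1)): 0.25 > 0, so result = 0
  ¬p2: Gödel ¬ of 0.25 = 0 (operand ≠ 0)
  (p2 ∧ ¬p2) = min(0.25, 0) = 0
  ((p2 → (p2 → p1)) ∧ (p2 ∧ ¬p2)) = min(0, 0) = 0
  ((p2 ∧ (p1 ∧ p2)) ∨ ((p2 → (p2 → p1)) ∧ (p2 ∧ ¬p2))) = max(0, 0) = 0
  ((p2 ∨ ¬p2) ∨ ((p2 ∧ (p1 ∧ p2)) ∨ ((p2 → (p2 → p1)) ∧ (p2 ∧ ¬p2)))) = max(0.25, 0) = 0.25
Checking all 25 assignments confirms none give a value below 0.25.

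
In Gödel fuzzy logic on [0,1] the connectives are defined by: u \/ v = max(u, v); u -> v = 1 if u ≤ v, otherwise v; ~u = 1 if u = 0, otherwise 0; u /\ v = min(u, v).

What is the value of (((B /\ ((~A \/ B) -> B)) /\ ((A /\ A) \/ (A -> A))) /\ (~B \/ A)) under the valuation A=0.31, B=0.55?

0.31

~A: Gödel ¬ of 0.31 = 0 (operand ≠ 0)
(~A \/ B) = max(0, 0.55) = 0.55
((~A \/ B) -> B): 0.55 ≤ 0.55, so result = 1
(B /\ ((~A \/ B) -> B)) = min(0.55, 1) = 0.55
(A /\ A) = min(0.31, 0.31) = 0.31
(A -> A): 0.31 ≤ 0.31, so result = 1
((A /\ A) \/ (A -> A)) = max(0.31, 1) = 1
((B /\ ((~A \/ B) -> B)) /\ ((A /\ A) \/ (A -> A))) = min(0.55, 1) = 0.55
~B: Gödel ¬ of 0.55 = 0 (operand ≠ 0)
(~B \/ A) = max(0, 0.31) = 0.31
(((B /\ ((~A \/ B) -> B)) /\ ((A /\ A) \/ (A -> A))) /\ (~B \/ A)) = min(0.55, 0.31) = 0.31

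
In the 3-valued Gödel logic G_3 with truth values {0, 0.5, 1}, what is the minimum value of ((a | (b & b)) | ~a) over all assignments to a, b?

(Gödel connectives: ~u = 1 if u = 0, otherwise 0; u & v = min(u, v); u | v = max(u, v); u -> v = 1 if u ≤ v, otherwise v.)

0.50

The minimum is attained at a = 0.5, b = 0:
  (b & b) = min(0, 0) = 0
  (a | (b & b)) = max(0.5, 0) = 0.5
  ~a: Gödel ¬ of 0.5 = 0 (operand ≠ 0)
  ((a | (b & b)) | ~a) = max(0.5, 0) = 0.5
Checking all 9 assignments confirms none give a value below 0.50.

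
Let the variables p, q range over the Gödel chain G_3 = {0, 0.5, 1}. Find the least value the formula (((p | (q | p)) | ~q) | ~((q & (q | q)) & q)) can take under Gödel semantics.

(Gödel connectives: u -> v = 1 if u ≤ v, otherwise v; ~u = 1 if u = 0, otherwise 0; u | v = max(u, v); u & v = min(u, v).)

0.50

The minimum is attained at p = 0, q = 0.5:
  (q | p) = max(0.5, 0) = 0.5
  (p | (q | p)) = max(0, 0.5) = 0.5
  ~q: Gödel ¬ of 0.5 = 0 (operand ≠ 0)
  ((p | (q | p)) | ~q) = max(0.5, 0) = 0.5
  (q | q) = max(0.5, 0.5) = 0.5
  (q & (q | q)) = min(0.5, 0.5) = 0.5
  ((q & (q | q)) & q) = min(0.5, 0.5) = 0.5
  ~((q & (q | q)) & q): Gödel ¬ of 0.5 = 0 (operand ≠ 0)
  (((p | (q | p)) | ~q) | ~((q & (q | q)) & q)) = max(0.5, 0) = 0.5
Checking all 9 assignments confirms none give a value below 0.50.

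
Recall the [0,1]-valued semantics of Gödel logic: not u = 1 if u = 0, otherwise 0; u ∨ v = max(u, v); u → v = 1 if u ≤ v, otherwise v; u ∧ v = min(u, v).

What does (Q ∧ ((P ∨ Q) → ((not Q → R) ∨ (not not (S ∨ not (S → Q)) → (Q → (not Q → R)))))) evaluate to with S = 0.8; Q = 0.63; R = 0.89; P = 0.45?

(P ∨ Q) = max(0.45, 0.63) = 0.63
not Q: Gödel ¬ of 0.63 = 0 (operand ≠ 0)
(not Q → R): 0 ≤ 0.89, so result = 1
(S → Q): 0.8 > 0.63, so result = 0.63
not (S → Q): Gödel ¬ of 0.63 = 0 (operand ≠ 0)
(S ∨ not (S → Q)) = max(0.8, 0) = 0.8
not (S ∨ not (S → Q)): Gödel ¬ of 0.8 = 0 (operand ≠ 0)
not not (S ∨ not (S → Q)): Gödel ¬ of 0 = 1 (operand is 0)
not Q: Gödel ¬ of 0.63 = 0 (operand ≠ 0)
(not Q → R): 0 ≤ 0.89, so result = 1
(Q → (not Q → R)): 0.63 ≤ 1, so result = 1
(not not (S ∨ not (S → Q)) → (Q → (not Q → R))): 1 ≤ 1, so result = 1
((not Q → R) ∨ (not not (S ∨ not (S → Q)) → (Q → (not Q → R)))) = max(1, 1) = 1
((P ∨ Q) → ((not Q → R) ∨ (not not (S ∨ not (S → Q)) → (Q → (not Q → R))))): 0.63 ≤ 1, so result = 1
(Q ∧ ((P ∨ Q) → ((not Q → R) ∨ (not not (S ∨ not (S → Q)) → (Q → (not Q → R)))))) = min(0.63, 1) = 0.63

0.63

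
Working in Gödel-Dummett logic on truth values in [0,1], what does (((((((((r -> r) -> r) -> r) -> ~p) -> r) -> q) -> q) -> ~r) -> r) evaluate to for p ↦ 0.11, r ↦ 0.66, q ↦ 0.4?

(r -> r): 0.66 ≤ 0.66, so result = 1
((r -> r) -> r): 1 > 0.66, so result = 0.66
(((r -> r) -> r) -> r): 0.66 ≤ 0.66, so result = 1
~p: Gödel ¬ of 0.11 = 0 (operand ≠ 0)
((((r -> r) -> r) -> r) -> ~p): 1 > 0, so result = 0
(((((r -> r) -> r) -> r) -> ~p) -> r): 0 ≤ 0.66, so result = 1
((((((r -> r) -> r) -> r) -> ~p) -> r) -> q): 1 > 0.4, so result = 0.4
(((((((r -> r) -> r) -> r) -> ~p) -> r) -> q) -> q): 0.4 ≤ 0.4, so result = 1
~r: Gödel ¬ of 0.66 = 0 (operand ≠ 0)
((((((((r -> r) -> r) -> r) -> ~p) -> r) -> q) -> q) -> ~r): 1 > 0, so result = 0
(((((((((r -> r) -> r) -> r) -> ~p) -> r) -> q) -> q) -> ~r) -> r): 0 ≤ 0.66, so result = 1

1.00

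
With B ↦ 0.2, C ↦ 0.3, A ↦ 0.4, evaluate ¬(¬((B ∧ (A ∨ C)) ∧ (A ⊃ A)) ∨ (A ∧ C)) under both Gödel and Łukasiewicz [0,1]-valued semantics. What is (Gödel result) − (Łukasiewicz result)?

-0.20

Gödel evaluation:
  (A ∨ C) = max(0.4, 0.3) = 0.4
  (B ∧ (A ∨ C)) = min(0.2, 0.4) = 0.2
  (A ⊃ A): 0.4 ≤ 0.4, so result = 1
  ((B ∧ (A ∨ C)) ∧ (A ⊃ A)) = min(0.2, 1) = 0.2
  ¬((B ∧ (A ∨ C)) ∧ (A ⊃ A)): Gödel ¬ of 0.2 = 0 (operand ≠ 0)
  (A ∧ C) = min(0.4, 0.3) = 0.3
  (¬((B ∧ (A ∨ C)) ∧ (A ⊃ A)) ∨ (A ∧ C)) = max(0, 0.3) = 0.3
  ¬(¬((B ∧ (A ∨ C)) ∧ (A ⊃ A)) ∨ (A ∧ C)): Gödel ¬ of 0.3 = 0 (operand ≠ 0)
  Gödel value = 0
Łukasiewicz evaluation:
  (A ∨ C) = max(0.4, 0.3) = 0.4
  (B ∧ (A ∨ C)) = min(0.2, 0.4) = 0.2
  (A ⊃ A): min(1, 1 − 0.4 + 0.4) = 1
  ((B ∧ (A ∨ C)) ∧ (A ⊃ A)) = min(0.2, 1) = 0.2
  ¬((B ∧ (A ∨ C)) ∧ (A ⊃ A)): Łukasiewicz ¬ gives 1 − 0.2 = 0.8
  (A ∧ C) = min(0.4, 0.3) = 0.3
  (¬((B ∧ (A ∨ C)) ∧ (A ⊃ A)) ∨ (A ∧ C)) = max(0.8, 0.3) = 0.8
  ¬(¬((B ∧ (A ∨ C)) ∧ (A ⊃ A)) ∨ (A ∧ C)): Łukasiewicz ¬ gives 1 − 0.8 = 0.2
  Łukasiewicz value = 0.2
Difference: 0 − 0.2 = -0.20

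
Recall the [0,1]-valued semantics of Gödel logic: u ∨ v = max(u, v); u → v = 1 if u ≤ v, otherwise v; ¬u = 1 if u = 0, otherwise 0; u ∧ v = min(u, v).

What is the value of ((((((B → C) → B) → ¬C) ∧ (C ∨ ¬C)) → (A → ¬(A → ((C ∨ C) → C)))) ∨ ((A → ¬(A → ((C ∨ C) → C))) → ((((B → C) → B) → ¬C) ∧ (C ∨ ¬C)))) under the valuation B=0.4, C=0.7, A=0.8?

(B → C): 0.4 ≤ 0.7, so result = 1
((B → C) → B): 1 > 0.4, so result = 0.4
¬C: Gödel ¬ of 0.7 = 0 (operand ≠ 0)
(((B → C) → B) → ¬C): 0.4 > 0, so result = 0
¬C: Gödel ¬ of 0.7 = 0 (operand ≠ 0)
(C ∨ ¬C) = max(0.7, 0) = 0.7
((((B → C) → B) → ¬C) ∧ (C ∨ ¬C)) = min(0, 0.7) = 0
(C ∨ C) = max(0.7, 0.7) = 0.7
((C ∨ C) → C): 0.7 ≤ 0.7, so result = 1
(A → ((C ∨ C) → C)): 0.8 ≤ 1, so result = 1
¬(A → ((C ∨ C) → C)): Gödel ¬ of 1 = 0 (operand ≠ 0)
(A → ¬(A → ((C ∨ C) → C))): 0.8 > 0, so result = 0
(((((B → C) → B) → ¬C) ∧ (C ∨ ¬C)) → (A → ¬(A → ((C ∨ C) → C)))): 0 ≤ 0, so result = 1
(C ∨ C) = max(0.7, 0.7) = 0.7
((C ∨ C) → C): 0.7 ≤ 0.7, so result = 1
(A → ((C ∨ C) → C)): 0.8 ≤ 1, so result = 1
¬(A → ((C ∨ C) → C)): Gödel ¬ of 1 = 0 (operand ≠ 0)
(A → ¬(A → ((C ∨ C) → C))): 0.8 > 0, so result = 0
(B → C): 0.4 ≤ 0.7, so result = 1
((B → C) → B): 1 > 0.4, so result = 0.4
¬C: Gödel ¬ of 0.7 = 0 (operand ≠ 0)
(((B → C) → B) → ¬C): 0.4 > 0, so result = 0
¬C: Gödel ¬ of 0.7 = 0 (operand ≠ 0)
(C ∨ ¬C) = max(0.7, 0) = 0.7
((((B → C) → B) → ¬C) ∧ (C ∨ ¬C)) = min(0, 0.7) = 0
((A → ¬(A → ((C ∨ C) → C))) → ((((B → C) → B) → ¬C) ∧ (C ∨ ¬C))): 0 ≤ 0, so result = 1
((((((B → C) → B) → ¬C) ∧ (C ∨ ¬C)) → (A → ¬(A → ((C ∨ C) → C)))) ∨ ((A → ¬(A → ((C ∨ C) → C))) → ((((B → C) → B) → ¬C) ∧ (C ∨ ¬C)))) = max(1, 1) = 1

1.00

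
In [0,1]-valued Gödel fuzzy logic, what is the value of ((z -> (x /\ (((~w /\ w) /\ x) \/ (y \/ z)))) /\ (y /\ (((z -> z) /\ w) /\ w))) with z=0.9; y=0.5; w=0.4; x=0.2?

~w: Gödel ¬ of 0.4 = 0 (operand ≠ 0)
(~w /\ w) = min(0, 0.4) = 0
((~w /\ w) /\ x) = min(0, 0.2) = 0
(y \/ z) = max(0.5, 0.9) = 0.9
(((~w /\ w) /\ x) \/ (y \/ z)) = max(0, 0.9) = 0.9
(x /\ (((~w /\ w) /\ x) \/ (y \/ z))) = min(0.2, 0.9) = 0.2
(z -> (x /\ (((~w /\ w) /\ x) \/ (y \/ z)))): 0.9 > 0.2, so result = 0.2
(z -> z): 0.9 ≤ 0.9, so result = 1
((z -> z) /\ w) = min(1, 0.4) = 0.4
(((z -> z) /\ w) /\ w) = min(0.4, 0.4) = 0.4
(y /\ (((z -> z) /\ w) /\ w)) = min(0.5, 0.4) = 0.4
((z -> (x /\ (((~w /\ w) /\ x) \/ (y \/ z)))) /\ (y /\ (((z -> z) /\ w) /\ w))) = min(0.2, 0.4) = 0.2

0.20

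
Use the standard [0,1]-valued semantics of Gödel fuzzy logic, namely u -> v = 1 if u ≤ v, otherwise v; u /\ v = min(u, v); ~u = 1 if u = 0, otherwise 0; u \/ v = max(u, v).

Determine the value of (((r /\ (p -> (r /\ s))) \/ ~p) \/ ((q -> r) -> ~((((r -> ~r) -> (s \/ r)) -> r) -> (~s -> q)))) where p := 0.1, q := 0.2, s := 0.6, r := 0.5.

(r /\ s) = min(0.5, 0.6) = 0.5
(p -> (r /\ s)): 0.1 ≤ 0.5, so result = 1
(r /\ (p -> (r /\ s))) = min(0.5, 1) = 0.5
~p: Gödel ¬ of 0.1 = 0 (operand ≠ 0)
((r /\ (p -> (r /\ s))) \/ ~p) = max(0.5, 0) = 0.5
(q -> r): 0.2 ≤ 0.5, so result = 1
~r: Gödel ¬ of 0.5 = 0 (operand ≠ 0)
(r -> ~r): 0.5 > 0, so result = 0
(s \/ r) = max(0.6, 0.5) = 0.6
((r -> ~r) -> (s \/ r)): 0 ≤ 0.6, so result = 1
(((r -> ~r) -> (s \/ r)) -> r): 1 > 0.5, so result = 0.5
~s: Gödel ¬ of 0.6 = 0 (operand ≠ 0)
(~s -> q): 0 ≤ 0.2, so result = 1
((((r -> ~r) -> (s \/ r)) -> r) -> (~s -> q)): 0.5 ≤ 1, so result = 1
~((((r -> ~r) -> (s \/ r)) -> r) -> (~s -> q)): Gödel ¬ of 1 = 0 (operand ≠ 0)
((q -> r) -> ~((((r -> ~r) -> (s \/ r)) -> r) -> (~s -> q))): 1 > 0, so result = 0
(((r /\ (p -> (r /\ s))) \/ ~p) \/ ((q -> r) -> ~((((r -> ~r) -> (s \/ r)) -> r) -> (~s -> q)))) = max(0.5, 0) = 0.5

0.50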